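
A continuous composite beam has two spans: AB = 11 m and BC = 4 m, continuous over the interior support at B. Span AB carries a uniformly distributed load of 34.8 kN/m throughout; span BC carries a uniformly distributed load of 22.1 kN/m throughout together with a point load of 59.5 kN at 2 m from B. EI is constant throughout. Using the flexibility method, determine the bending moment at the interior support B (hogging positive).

M_B = 409.7 kN·m

Release continuity at B by inserting a hinge; the redundant is the internal moment M_B. The primary structure is two simply-supported spans AB and BC.
End slopes at the hinge B, treating each span as simply supported:
  span AB: UDL 34.8: wL³/(24EI) = 1930/EI
  span BC: UDL 22.1: wL³/(24EI) = 58.93/EI
  span BC: point load 59.5 at a = 2: Pab(L + b)/(6LEI) = 59.5/EI
  relative rotation θ_0 = (1930 + 118.4)/EI = 2048/EI
A unit hogging moment at B produces rotation L₁/(3EI) + L₂/(3EI) = 5/EI.
Compatibility: M_B·(L₁+L₂)/(3EI) = θ_0, giving M_B = 409.7 kN·m (hogging).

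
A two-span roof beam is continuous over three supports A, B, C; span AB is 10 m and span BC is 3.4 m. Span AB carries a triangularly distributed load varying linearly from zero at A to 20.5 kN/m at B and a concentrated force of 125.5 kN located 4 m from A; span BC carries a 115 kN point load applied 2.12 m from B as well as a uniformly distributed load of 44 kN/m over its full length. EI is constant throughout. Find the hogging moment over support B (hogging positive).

Take M_B as the redundant. Released structure: two simple spans AB and BC with a hinge at B.
Rotations at B on the released spans (each span's end-slope, ×1/EI):
  span AB: triangular load, peak 20.5: w₀L³/(45EI) = 455.6/EI
  span AB: point load 125.5 at a = 4: Pab(L + a)/(6LEI) = 702.8/EI
  span BC: point load 115 at a = 2.12: Pab(L + b)/(6LEI) = 71.59/EI
  span BC: UDL 44: wL³/(24EI) = 72.06/EI
  relative rotation θ_0 = (1158 + 143.6)/EI = 1302/EI
A unit hogging moment at B produces rotation L₁/(3EI) + L₂/(3EI) = 4.467/EI.
Slope continuity at B: θ_0 = M_B·4.467/EI, so M_B = 1302/4.467 = 291.5 kN·m (hogging).

M_B = 291.5 kN·m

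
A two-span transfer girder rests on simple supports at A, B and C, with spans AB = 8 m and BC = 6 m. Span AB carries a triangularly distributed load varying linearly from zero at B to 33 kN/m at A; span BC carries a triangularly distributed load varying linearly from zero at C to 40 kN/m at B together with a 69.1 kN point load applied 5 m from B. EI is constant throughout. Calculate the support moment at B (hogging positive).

M_B = 125.9 kN·m

Release continuity at B by inserting a hinge; the redundant is the internal moment M_B. The primary structure is two simply-supported spans AB and BC.
Discontinuity in slope at B on the released structure — sum the simple-span end rotations:
  span AB: triangular load, peak 33: 7w₀L³/(360EI) = 328.5/EI
  span BC: triangular load, peak 40: w₀L³/(45EI) = 192/EI
  span BC: point load 69.1 at a = 5: Pab(L + b)/(6LEI) = 67.18/EI
  relative rotation θ_0 = (328.5 + 259.2)/EI = 587.7/EI
A unit hogging moment at B produces rotation L₁/(3EI) + L₂/(3EI) = 4.667/EI.
Slope continuity at B: θ_0 = M_B·4.667/EI, so M_B = 587.7/4.667 = 125.9 kN·m (hogging).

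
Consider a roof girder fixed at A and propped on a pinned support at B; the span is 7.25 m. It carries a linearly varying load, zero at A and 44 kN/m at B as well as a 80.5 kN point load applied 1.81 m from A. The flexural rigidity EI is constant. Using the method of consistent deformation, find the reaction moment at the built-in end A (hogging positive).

M_A = 230.6 kN·m

Remove the prop at B; the released (primary) structure is a cantilever built in at A.
Deflection at B on the released cantilever, summing each load's contribution:
  triangular load, peak 44 at the free end: 11w₀L⁴/(120EI) = 11143/EI
  point load 80.5 at a = 1.81: Pa²(3L − a)/(6EI) = 876.4/EI
  δ_0 = 12020/EI
Flexibility coefficient — unit upward force at B: δ_{BB} = L³/(3EI) = 127/EI.
The prop prevents deflection at B: R_B = δ_0/δ_{BB} = 12020/127 = 94.62 kN.
Moment equilibrium about A: M_A = Σ(load moments about A) − R_B·L = 916.6 − 94.62×7.25 = 230.6 kN·m.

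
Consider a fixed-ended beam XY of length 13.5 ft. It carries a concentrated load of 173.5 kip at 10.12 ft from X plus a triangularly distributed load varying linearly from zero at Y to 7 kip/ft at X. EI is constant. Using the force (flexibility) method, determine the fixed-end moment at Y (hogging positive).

M_Y = 372.1 kip·ft

Release both end moments; the primary structure is a simply-supported span XY with redundants M_X and M_Y.
On the primary (simply-supported) span, the end slopes from the loading are:
  at X: point load 173.5 at a = 10.12: Pab(L + b)/(6LEI) = 1237/EI
  at Y: point load 173.5 at a = 10.12: Pab(L + a)/(6LEI) = 1731/EI
  at X: triangular load, peak 7: w₀L³/(45EI) = 382.7/EI
  at Y: triangular load, peak 7: 7w₀L³/(360EI) = 334.9/EI
  θ_X0 = 1619/EI,  θ_Y0 = 2065/EI
Flexibility coefficients: a unit moment at one end gives L/(3EI) there and L/(6EI) at the far end, so f₁₁ = f₂₂ = 4.5/EI and f₁₂ = f₂₁ = 2.25/EI.
Compatibility — zero rotation at each built-in end:
  4.5 M_X + 2.25 M_Y = 1619
  2.25 M_X + 4.5 M_Y = 2065
Solving the pair gives M_X = 173.9 kip·ft and M_Y = 372.1 kip·ft (hogging).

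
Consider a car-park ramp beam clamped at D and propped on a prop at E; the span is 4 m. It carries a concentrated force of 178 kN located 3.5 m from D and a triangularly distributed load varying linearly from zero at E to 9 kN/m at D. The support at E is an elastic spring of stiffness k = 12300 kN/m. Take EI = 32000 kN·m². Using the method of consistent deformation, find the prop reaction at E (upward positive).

Choose R_E as the redundant. The primary structure is the cantilever fixed at D.
Free-end deflection of the primary structure under the applied loading (downward +):
  point load 178 at a = 3.5: Pa²(3L − a)/(6EI) = 3089/EI
  triangular load, peak 9 at the fixed end: w₀L⁴/(30EI) = 76.8/EI
  δ_0 = 3166/EI
Flexibility coefficient — unit upward force at E: δ_{EE} = L³/(3EI) = 21.33/EI.
With EI = 32000 kN·m²: δ_0 = 0.098933 m and δ_{EE} = 0.000667 m/kN.
Compatibility — the spring shortens by R_E/k under the reaction it provides: δ_0 − R_E·δ_{EE} = R_E/k. With 1/k = 0.000081 m/kN, R_E = δ_0 / (δ_{EE} + 1/k) = 0.098933 / (0.000667 + 0.000081) = 132.3 kN.

R_E = 132.3 kN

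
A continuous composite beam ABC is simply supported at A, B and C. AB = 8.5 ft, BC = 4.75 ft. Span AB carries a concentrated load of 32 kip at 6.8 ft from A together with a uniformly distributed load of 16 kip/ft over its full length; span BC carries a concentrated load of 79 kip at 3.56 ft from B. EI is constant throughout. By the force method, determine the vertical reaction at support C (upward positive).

Take M_B as the redundant. Released structure: two simple spans AB and BC with a hinge at B.
End slopes at the hinge B, treating each span as simply supported:
  span AB: point load 32 at a = 6.8: Pab(L + a)/(6LEI) = 111/EI
  span AB: UDL 16: wL³/(24EI) = 409.4/EI
  span BC: point load 79 at a = 3.56: Pab(L + b)/(6LEI) = 69.75/EI
  relative rotation θ_0 = (520.4 + 69.75)/EI = 590.1/EI
A unit hogging moment at B produces rotation L₁/(3EI) + L₂/(3EI) = 4.417/EI.
Compatibility: M_B·(L₁+L₂)/(3EI) = θ_0, giving M_B = 133.6 kip·ft (hogging).
Span BC, ΣM about C: R_B^{BC}·4.75 = 94.01 + 133.6, so R_B^{BC} = 47.92 kip and R_C = 79 − 47.92 = 31.08 kip.

R_C = 31.08 kip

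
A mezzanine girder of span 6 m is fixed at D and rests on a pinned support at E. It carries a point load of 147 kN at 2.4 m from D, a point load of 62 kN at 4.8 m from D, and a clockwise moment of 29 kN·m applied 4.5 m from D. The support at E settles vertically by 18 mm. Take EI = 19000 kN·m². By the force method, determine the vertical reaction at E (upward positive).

Release the roller at E. Primary structure: cantilever fixed at D.
Primary-structure tip deflection at E by superposition:
  point load 147 at a = 2.4: Pa²(3L − a)/(6EI) = 2201/EI
  point load 62 at a = 4.8: Pa²(3L − a)/(6EI) = 3143/EI
  clockwise couple 29 at a = 4.5: M₀a(2L − a)/(2EI) = 489.4/EI
  δ_0 = 5834/EI
Tip deflection under a unit load at E: L³/(3EI) = 72/EI.
With EI = 19000 kN·m²: δ_0 = 0.30703 m and δ_{EE} = 0.003789 m/kN.
Compatibility — the beam at E must follow the support down by 0.018 m: δ_0 − R_E·δ_{EE} = 0.018, so R_E = (0.30703 − 0.018)/0.003789 = 76.27 kN.

R_E = 76.27 kN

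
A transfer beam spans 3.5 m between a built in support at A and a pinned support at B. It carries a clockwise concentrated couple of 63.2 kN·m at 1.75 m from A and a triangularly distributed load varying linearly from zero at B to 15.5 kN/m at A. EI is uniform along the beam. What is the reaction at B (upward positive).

R_B = 25.74 kN

Remove the prop at B; the released (primary) structure is a cantilever built in at A.
Primary-structure tip deflection at B by superposition:
  clockwise couple 63.2 at a = 1.75: M₀a(2L − a)/(2EI) = 290.3/EI
  triangular load, peak 15.5 at the fixed end: w₀L⁴/(30EI) = 77.53/EI
  δ_0 = 367.9/EI
Tip deflection under a unit load at B: L³/(3EI) = 14.29/EI.
Compatibility at B: δ_0 − R_B·δ_{BB} = 0, so R_B = 367.9/14.29 = 25.74 kN.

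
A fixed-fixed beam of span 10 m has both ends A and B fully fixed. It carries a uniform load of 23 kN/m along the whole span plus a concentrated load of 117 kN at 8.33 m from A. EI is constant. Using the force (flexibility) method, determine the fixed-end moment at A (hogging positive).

Release both end moments; the primary structure is a simply-supported span AB with redundants M_A and M_B.
Simple-span end rotations at A and B under the given loads:
  at A: UDL 23: wL³/(24EI) = 958.3/EI
  at B: UDL 23: wL³/(24EI) = 958.3/EI
  at A: point load 117 at a = 8.33: Pab(L + b)/(6LEI) = 316.6/EI
  at B: point load 117 at a = 8.33: Pab(L + a)/(6LEI) = 497.2/EI
  θ_A0 = 1275/EI,  θ_B0 = 1456/EI
Flexibility coefficients: a unit moment at one end gives L/(3EI) there and L/(6EI) at the far end, so f₁₁ = f₂₂ = 3.333/EI and f₁₂ = f₂₁ = 1.667/EI.
Compatibility — zero rotation at each built-in end:
  3.333 M_A + 1.667 M_B = 1275
  1.667 M_A + 3.333 M_B = 1456
Solving the pair gives M_A = 218.8 kN·m and M_B = 327.2 kN·m (hogging).

M_A = 218.8 kN·m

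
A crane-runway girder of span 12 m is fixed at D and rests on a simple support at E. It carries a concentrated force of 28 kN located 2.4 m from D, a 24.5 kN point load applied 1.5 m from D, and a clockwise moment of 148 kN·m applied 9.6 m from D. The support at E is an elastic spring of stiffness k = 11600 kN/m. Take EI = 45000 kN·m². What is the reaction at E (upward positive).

R_E = 19.75 kN

Take the reaction at E as the redundant and release it; the primary structure is a cantilever fixed at D.
Downward deflection at the released point E due to the loads:
  point load 28 at a = 2.4: Pa²(3L − a)/(6EI) = 903.2/EI
  point load 24.5 at a = 1.5: Pa²(3L − a)/(6EI) = 317/EI
  clockwise couple 148 at a = 9.6: M₀a(2L − a)/(2EI) = 10230/EI
  δ_0 = 11450/EI
Tip deflection under a unit load at E: L³/(3EI) = 576/EI.
With EI = 45000 kN·m²: δ_0 = 0.25444 m and δ_{EE} = 0.0128 m/kN.
Compatibility — the spring shortens by R_E/k under the reaction it provides: δ_0 − R_E·δ_{EE} = R_E/k. With 1/k = 0.000086 m/kN, R_E = δ_0 / (δ_{EE} + 1/k) = 0.25444 / (0.0128 + 0.000086) = 19.75 kN.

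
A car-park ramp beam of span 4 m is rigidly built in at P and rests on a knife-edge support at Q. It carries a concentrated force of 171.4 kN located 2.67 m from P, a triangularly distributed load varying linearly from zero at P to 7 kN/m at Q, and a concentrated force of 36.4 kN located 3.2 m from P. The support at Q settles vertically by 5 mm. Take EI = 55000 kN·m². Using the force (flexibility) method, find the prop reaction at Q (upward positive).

Take the reaction at Q as the redundant and release it; the primary structure is a cantilever fixed at P.
Primary-structure tip deflection at Q by superposition:
  point load 171.4 at a = 2.67: Pa²(3L − a)/(6EI) = 1900/EI
  triangular load, peak 7 at the free end: 11w₀L⁴/(120EI) = 164.3/EI
  point load 36.4 at a = 3.2: Pa²(3L − a)/(6EI) = 546.7/EI
  δ_0 = 2611/EI
Tip deflection under a unit load at Q: L³/(3EI) = 21.33/EI.
With EI = 55000 kN·m²: δ_0 = 0.047473 m and δ_{QQ} = 0.000388 m/kN.
Compatibility — the beam at Q must follow the support down by 0.005 m: δ_0 − R_Q·δ_{QQ} = 0.005, so R_Q = (0.047473 − 0.005)/0.000388 = 109.5 kN.

R_Q = 109.5 kN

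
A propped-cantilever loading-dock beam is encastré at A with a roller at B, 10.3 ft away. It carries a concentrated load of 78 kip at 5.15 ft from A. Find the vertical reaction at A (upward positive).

R_A = 53.62 kip

Remove the prop at B; the released (primary) structure is a cantilever built in at A.
Primary-structure tip deflection at B by superposition:
  point load 78 at a = 5.15: Pa²(3L − a)/(6EI) = 8878/EI
Tip deflection under a unit load at B: L³/(3EI) = 364.2/EI.
The prop prevents deflection at B: R_B = δ_0/δ_{BB} = 8878/364.2 = 24.38 kip.
Vertical equilibrium: R_A = ΣP − R_B = 78 − 24.38 = 53.62 kip.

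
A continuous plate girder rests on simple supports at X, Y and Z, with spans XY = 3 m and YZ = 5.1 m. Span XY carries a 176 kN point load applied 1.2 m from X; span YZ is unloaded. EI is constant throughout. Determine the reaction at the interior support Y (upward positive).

R_Y = 87.79 kN

Take M_Y as the redundant. Released structure: two simple spans XY and YZ with a hinge at Y.
Discontinuity in slope at Y on the released structure — sum the simple-span end rotations:
  span XY: point load 176 at a = 1.2: Pab(L + a)/(6LEI) = 88.7/EI
  relative rotation θ_0 = (88.7 + 0)/EI = 88.7/EI
A unit hogging moment at Y produces rotation L₁/(3EI) + L₂/(3EI) = 2.7/EI.
Slope continuity at Y: θ_0 = M_Y·2.7/EI, so M_Y = 88.7/2.7 = 32.85 kN·m (hogging).
Span XY, ΣM about X with M_Y applied at Y: R_Y^{XY}·3 = 211.2 + 32.85, so R_Y^{XY} = 81.35 kN and R_X = 176 − 81.35 = 94.65 kN.
Span YZ, ΣM about Z: R_Y^{YZ}·5.1 = 0 + 32.85, so R_Y^{YZ} = 6.442 kN and R_Z = 0 − 6.442 = -6.442 kN.
R_Y = 81.35 + 6.442 = 87.79 kN.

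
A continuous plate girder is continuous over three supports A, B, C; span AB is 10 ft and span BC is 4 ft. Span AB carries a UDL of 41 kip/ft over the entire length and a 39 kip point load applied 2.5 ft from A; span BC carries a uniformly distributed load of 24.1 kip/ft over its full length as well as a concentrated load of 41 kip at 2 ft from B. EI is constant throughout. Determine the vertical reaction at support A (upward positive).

Take M_B as the redundant. Released structure: two simple spans AB and BC with a hinge at B.
End slopes at the hinge B, treating each span as simply supported:
  span AB: UDL 41: wL³/(24EI) = 1708/EI
  span AB: point load 39 at a = 2.5: Pab(L + a)/(6LEI) = 152.3/EI
  span BC: UDL 24.1: wL³/(24EI) = 64.27/EI
  span BC: point load 41 at a = 2: Pab(L + b)/(6LEI) = 41/EI
  relative rotation θ_0 = (1861 + 105.3)/EI = 1966/EI
A unit hogging moment at B produces rotation L₁/(3EI) + L₂/(3EI) = 4.667/EI.
Slope continuity at B: θ_0 = M_B·4.667/EI, so M_B = 1966/4.667 = 421.3 kip·ft (hogging).
Span AB, ΣM about A with M_B applied at B: R_B^{AB}·10 = 2148 + 421.3, so R_B^{AB} = 256.9 kip and R_A = 449 − 256.9 = 192.1 kip.

R_A = 192.1 kip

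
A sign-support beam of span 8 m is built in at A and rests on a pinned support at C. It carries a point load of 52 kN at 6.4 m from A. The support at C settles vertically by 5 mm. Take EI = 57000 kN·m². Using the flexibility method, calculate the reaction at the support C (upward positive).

R_C = 34.94 kN

Remove the prop at C; the released (primary) structure is a cantilever built in at A.
Primary-structure tip deflection at C by superposition:
  point load 52 at a = 6.4: Pa²(3L − a)/(6EI) = 6248/EI
Flexibility coefficient — unit upward force at C: δ_{CC} = L³/(3EI) = 170.7/EI.
With EI = 57000 kN·m²: δ_0 = 0.10961 m and δ_{CC} = 0.002994 m/kN.
Compatibility — the beam at C must follow the support down by 0.005 m: δ_0 − R_C·δ_{CC} = 0.005, so R_C = (0.10961 − 0.005)/0.002994 = 34.94 kN.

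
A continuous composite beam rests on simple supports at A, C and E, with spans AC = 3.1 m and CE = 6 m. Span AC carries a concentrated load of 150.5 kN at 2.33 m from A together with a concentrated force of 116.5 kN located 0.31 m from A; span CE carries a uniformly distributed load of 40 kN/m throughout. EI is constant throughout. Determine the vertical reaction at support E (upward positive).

Release continuity at C by inserting a hinge; the redundant is the internal moment M_C. The primary structure is two simply-supported spans AC and CE.
Discontinuity in slope at C on the released structure — sum the simple-span end rotations:
  span AC: point load 150.5 at a = 2.33: Pab(L + a)/(6LEI) = 78.83/EI
  span AC: point load 116.5 at a = 0.31: Pab(L + a)/(6LEI) = 18.47/EI
  span CE: UDL 40: wL³/(24EI) = 360/EI
  relative rotation θ_0 = (97.3 + 360)/EI = 457.3/EI
A unit hogging moment at C produces rotation L₁/(3EI) + L₂/(3EI) = 3.033/EI.
Slope continuity at C: θ_0 = M_C·3.033/EI, so M_C = 457.3/3.033 = 150.8 kN·m (hogging).
Span CE, ΣM about E: R_C^{CE}·6 = 720 + 150.8, so R_C^{CE} = 145.1 kN and R_E = 240 − 145.1 = 94.87 kN.

R_E = 94.87 kN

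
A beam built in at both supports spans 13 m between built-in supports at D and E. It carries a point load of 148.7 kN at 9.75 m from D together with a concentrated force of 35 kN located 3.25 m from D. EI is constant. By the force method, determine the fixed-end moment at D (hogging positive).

Take the two fixed-end moments M_D, M_E as redundants; the released structure is the simple span DE.
Simple-span end rotations at D and E under the given loads:
  at D: point load 148.7 at a = 9.75: Pab(L + b)/(6LEI) = 981.7/EI
  at E: point load 148.7 at a = 9.75: Pab(L + a)/(6LEI) = 1374/EI
  at D: point load 35 at a = 3.25: Pab(L + b)/(6LEI) = 323.5/EI
  at E: point load 35 at a = 3.25: Pab(L + a)/(6LEI) = 231.1/EI
  θ_D0 = 1305/EI,  θ_E0 = 1605/EI
Flexibility coefficients: a unit moment at one end gives L/(3EI) there and L/(6EI) at the far end, so f₁₁ = f₂₂ = 4.333/EI and f₁₂ = f₂₁ = 2.167/EI.
Compatibility — zero rotation at each built-in end:
  4.333 M_D + 2.167 M_E = 1305
  2.167 M_D + 4.333 M_E = 1605
Solving the pair gives M_D = 154.6 kN·m and M_E = 293.2 kN·m (hogging).

M_D = 154.6 kN·m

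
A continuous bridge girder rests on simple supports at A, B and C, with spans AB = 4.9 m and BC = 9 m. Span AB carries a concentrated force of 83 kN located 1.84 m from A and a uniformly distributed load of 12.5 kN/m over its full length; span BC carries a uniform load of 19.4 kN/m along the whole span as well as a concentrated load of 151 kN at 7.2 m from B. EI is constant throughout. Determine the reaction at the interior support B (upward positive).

R_B = 257.5 kN

Take M_B as the redundant. Released structure: two simple spans AB and BC with a hinge at B.
Discontinuity in slope at B on the released structure — sum the simple-span end rotations:
  span AB: point load 83 at a = 1.84: Pab(L + a)/(6LEI) = 107.1/EI
  span AB: UDL 12.5: wL³/(24EI) = 61.28/EI
  span BC: UDL 19.4: wL³/(24EI) = 589.3/EI
  span BC: point load 151 at a = 7.2: Pab(L + b)/(6LEI) = 391.4/EI
  relative rotation θ_0 = (168.4 + 980.7)/EI = 1149/EI
A unit hogging moment at B produces rotation L₁/(3EI) + L₂/(3EI) = 4.633/EI.
Compatibility: M_B·(L₁+L₂)/(3EI) = θ_0, giving M_B = 248 kN·m (hogging).
Span AB, ΣM about A with M_B applied at B: R_B^{AB}·4.9 = 302.8 + 248, so R_B^{AB} = 112.4 kN and R_A = 144.2 − 112.4 = 31.84 kN.
Span BC, ΣM about C: R_B^{BC}·9 = 1058 + 248, so R_B^{BC} = 145.1 kN and R_C = 325.6 − 145.1 = 180.5 kN.
R_B = 112.4 + 145.1 = 257.5 kN.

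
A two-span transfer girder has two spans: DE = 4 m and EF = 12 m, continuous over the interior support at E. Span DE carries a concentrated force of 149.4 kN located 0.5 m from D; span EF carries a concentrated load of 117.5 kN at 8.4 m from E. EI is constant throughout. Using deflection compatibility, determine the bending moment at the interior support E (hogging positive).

Take M_E as the redundant. Released structure: two simple spans DE and EF with a hinge at E.
End slopes at the hinge E, treating each span as simply supported:
  span DE: point load 149.4 at a = 0.5: Pab(L + a)/(6LEI) = 49.02/EI
  span EF: point load 117.5 at a = 8.4: Pab(L + b)/(6LEI) = 769.9/EI
  relative rotation θ_0 = (49.02 + 769.9)/EI = 818.9/EI
A unit hogging moment at E produces rotation L₁/(3EI) + L₂/(3EI) = 5.333/EI.
Slope continuity at E: θ_0 = M_E·5.333/EI, so M_E = 818.9/5.333 = 153.5 kN·m (hogging).

M_E = 153.5 kN·m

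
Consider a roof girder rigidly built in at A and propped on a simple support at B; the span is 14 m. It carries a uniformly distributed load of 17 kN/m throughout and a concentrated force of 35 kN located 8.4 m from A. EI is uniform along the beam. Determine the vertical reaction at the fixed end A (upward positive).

Choose R_B as the redundant. The primary structure is the cantilever fixed at A.
Free-end deflection of the primary structure under the applied loading (downward +):
  UDL 17: wL⁴/(8EI) = 81634/EI
  point load 35 at a = 8.4: Pa²(3L − a)/(6EI) = 13830/EI
  δ_0 = 95464/EI
Flexibility coefficient — unit upward force at B: δ_{BB} = L³/(3EI) = 914.7/EI.
The prop prevents deflection at B: R_B = δ_0/δ_{BB} = 95464/914.7 = 104.4 kN.
Vertical equilibrium: R_A = ΣP − R_B = 273 − 104.4 = 168.6 kN.

R_A = 168.6 kN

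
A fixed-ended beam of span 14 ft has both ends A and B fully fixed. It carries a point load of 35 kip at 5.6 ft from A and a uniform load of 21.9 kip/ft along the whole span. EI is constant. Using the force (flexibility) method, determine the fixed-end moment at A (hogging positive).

M_A = 428.3 kip·ft

Release both end moments; the primary structure is a simply-supported span AB with redundants M_A and M_B.
Simple-span end rotations at A and B under the given loads:
  at A: point load 35 at a = 5.6: Pab(L + b)/(6LEI) = 439/EI
  at B: point load 35 at a = 5.6: Pab(L + a)/(6LEI) = 384.2/EI
  at A: UDL 21.9: wL³/(24EI) = 2504/EI
  at B: UDL 21.9: wL³/(24EI) = 2504/EI
  θ_A0 = 2943/EI,  θ_B0 = 2888/EI
Flexibility coefficients: a unit moment at one end gives L/(3EI) there and L/(6EI) at the far end, so f₁₁ = f₂₂ = 4.667/EI and f₁₂ = f₂₁ = 2.333/EI.
Compatibility — zero rotation at each built-in end:
  4.667 M_A + 2.333 M_B = 2943
  2.333 M_A + 4.667 M_B = 2888
Solving the pair gives M_A = 428.3 kip·ft and M_B = 404.7 kip·ft (hogging).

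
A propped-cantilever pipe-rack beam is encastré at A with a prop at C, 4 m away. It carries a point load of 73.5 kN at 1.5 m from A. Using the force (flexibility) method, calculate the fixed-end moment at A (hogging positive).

Release the roller at C. Primary structure: cantilever fixed at A.
Free-end deflection of the primary structure under the applied loading (downward +):
  point load 73.5 at a = 1.5: Pa²(3L − a)/(6EI) = 289.4/EI
Flexibility coefficient — unit upward force at C: δ_{CC} = L³/(3EI) = 21.33/EI.
The prop prevents deflection at C: R_C = δ_0/δ_{CC} = 289.4/21.33 = 13.57 kN.
Moment equilibrium about A: M_A = Σ(load moments about A) − R_C·L = 110.2 − 13.57×4 = 55.99 kN·m.

M_A = 55.99 kN·m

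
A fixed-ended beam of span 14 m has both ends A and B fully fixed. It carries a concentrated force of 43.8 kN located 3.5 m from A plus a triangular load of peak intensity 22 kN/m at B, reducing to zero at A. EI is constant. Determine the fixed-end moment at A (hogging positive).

Take the two fixed-end moments M_A, M_B as redundants; the released structure is the simple span AB.
Simple-span end rotations at A and B under the given loads:
  at A: point load 43.8 at a = 3.5: Pab(L + b)/(6LEI) = 469.5/EI
  at B: point load 43.8 at a = 3.5: Pab(L + a)/(6LEI) = 335.3/EI
  at A: triangular load, peak 22: 7w₀L³/(360EI) = 1174/EI
  at B: triangular load, peak 22: w₀L³/(45EI) = 1342/EI
  θ_A0 = 1643/EI,  θ_B0 = 1677/EI
Flexibility coefficients: a unit moment at one end gives L/(3EI) there and L/(6EI) at the far end, so f₁₁ = f₂₂ = 4.667/EI and f₁₂ = f₂₁ = 2.333/EI.
Compatibility — zero rotation at each built-in end:
  4.667 M_A + 2.333 M_B = 1643
  2.333 M_A + 4.667 M_B = 1677
Solving the pair gives M_A = 230 kN·m and M_B = 244.3 kN·m (hogging).

M_A = 230 kN·m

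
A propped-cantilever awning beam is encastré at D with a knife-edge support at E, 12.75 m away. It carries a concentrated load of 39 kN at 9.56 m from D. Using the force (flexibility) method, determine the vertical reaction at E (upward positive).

R_E = 24.67 kN

Choose R_E as the redundant. The primary structure is the cantilever fixed at D.
Primary-structure tip deflection at E by superposition:
  point load 39 at a = 9.56: Pa²(3L − a)/(6EI) = 17044/EI
Flexibility coefficient — unit upward force at E: δ_{EE} = L³/(3EI) = 690.9/EI.
The prop prevents deflection at E: R_E = δ_0/δ_{EE} = 17044/690.9 = 24.67 kN.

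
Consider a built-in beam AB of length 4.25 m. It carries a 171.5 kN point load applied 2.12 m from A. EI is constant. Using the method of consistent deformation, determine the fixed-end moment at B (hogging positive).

Take the two fixed-end moments M_A, M_B as redundants; the released structure is the simple span AB.
Simple-span end rotations at A and B under the given loads:
  at A: point load 171.5 at a = 2.12: Pab(L + b)/(6LEI) = 193.8/EI
  at B: point load 171.5 at a = 2.12: Pab(L + a)/(6LEI) = 193.5/EI
  θ_A0 = 193.8/EI,  θ_B0 = 193.5/EI
Flexibility coefficients: a unit moment at one end gives L/(3EI) there and L/(6EI) at the far end, so f₁₁ = f₂₂ = 1.417/EI and f₁₂ = f₂₁ = 0.7083/EI.
Compatibility — zero rotation at each built-in end:
  1.417 M_A + 0.7083 M_B = 193.8
  0.7083 M_A + 1.417 M_B = 193.5
Solving the pair gives M_A = 91.32 kN·m and M_B = 90.89 kN·m (hogging).

M_B = 90.89 kN·m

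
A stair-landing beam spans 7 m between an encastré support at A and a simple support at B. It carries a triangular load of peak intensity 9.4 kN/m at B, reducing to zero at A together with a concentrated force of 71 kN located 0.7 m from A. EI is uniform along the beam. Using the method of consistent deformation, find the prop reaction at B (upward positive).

R_B = 19.12 kN

Remove the prop at B; the released (primary) structure is a cantilever built in at A.
Downward deflection at the released point B due to the loads:
  triangular load, peak 9.4 at the free end: 11w₀L⁴/(120EI) = 2069/EI
  point load 71 at a = 0.7: Pa²(3L − a)/(6EI) = 117.7/EI
  δ_0 = 2187/EI
Flexibility coefficient — unit upward force at B: δ_{BB} = L³/(3EI) = 114.3/EI.
The prop prevents deflection at B: R_B = δ_0/δ_{BB} = 2187/114.3 = 19.12 kN.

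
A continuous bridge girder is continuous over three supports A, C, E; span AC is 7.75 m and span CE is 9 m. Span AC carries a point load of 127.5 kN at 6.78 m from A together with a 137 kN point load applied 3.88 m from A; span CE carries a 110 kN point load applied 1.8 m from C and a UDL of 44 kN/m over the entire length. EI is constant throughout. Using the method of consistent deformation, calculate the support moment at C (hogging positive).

M_C = 455.1 kN·m

Take M_C as the redundant. Released structure: two simple spans AC and CE with a hinge at C.
Discontinuity in slope at C on the released structure — sum the simple-span end rotations:
  span AC: point load 127.5 at a = 6.78: Pab(L + a)/(6LEI) = 262/EI
  span AC: point load 137 at a = 3.88: Pab(L + a)/(6LEI) = 514.5/EI
  span CE: point load 110 at a = 1.8: Pab(L + b)/(6LEI) = 427.7/EI
  span CE: UDL 44: wL³/(24EI) = 1336/EI
  relative rotation θ_0 = (776.5 + 1764)/EI = 2541/EI
A unit hogging moment at C produces rotation L₁/(3EI) + L₂/(3EI) = 5.583/EI.
Slope continuity at C: θ_0 = M_C·5.583/EI, so M_C = 2541/5.583 = 455.1 kN·m (hogging).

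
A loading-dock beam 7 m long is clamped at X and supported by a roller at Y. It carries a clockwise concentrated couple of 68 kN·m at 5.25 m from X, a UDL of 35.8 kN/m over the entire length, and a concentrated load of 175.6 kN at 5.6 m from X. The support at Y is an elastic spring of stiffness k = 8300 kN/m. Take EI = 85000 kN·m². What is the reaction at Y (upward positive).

Remove the prop at Y; the released (primary) structure is a cantilever built in at X.
Primary-structure tip deflection at Y by superposition:
  clockwise couple 68 at a = 5.25: M₀a(2L − a)/(2EI) = 1562/EI
  UDL 35.8: wL⁴/(8EI) = 10744/EI
  point load 175.6 at a = 5.6: Pa²(3L − a)/(6EI) = 14134/EI
  δ_0 = 26441/EI
Tip deflection under a unit load at Y: L³/(3EI) = 114.3/EI.
With EI = 85000 kN·m²: δ_0 = 0.31106 m and δ_{YY} = 0.001345 m/kN.
Compatibility — the spring shortens by R_Y/k under the reaction it provides: δ_0 − R_Y·δ_{YY} = R_Y/k. With 1/k = 0.00012 m/kN, R_Y = δ_0 / (δ_{YY} + 1/k) = 0.31106 / (0.001345 + 0.00012) = 212.2 kN.

R_Y = 212.2 kN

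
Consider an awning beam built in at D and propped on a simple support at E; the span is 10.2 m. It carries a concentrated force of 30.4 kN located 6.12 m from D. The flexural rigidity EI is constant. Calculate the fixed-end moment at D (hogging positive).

Remove the prop at E; the released (primary) structure is a cantilever built in at D.
Deflection at E on the released cantilever, summing each load's contribution:
  point load 30.4 at a = 6.12: Pa²(3L − a)/(6EI) = 4646/EI
Tip deflection under a unit load at E: L³/(3EI) = 353.7/EI.
Compatibility at E: δ_0 − R_E·δ_{EE} = 0, so R_E = 4646/353.7 = 13.13 kN.
Moment equilibrium about D: M_D = Σ(load moments about D) − R_E·L = 186 − 13.13×10.2 = 52.09 kN·m.

M_D = 52.09 kN·m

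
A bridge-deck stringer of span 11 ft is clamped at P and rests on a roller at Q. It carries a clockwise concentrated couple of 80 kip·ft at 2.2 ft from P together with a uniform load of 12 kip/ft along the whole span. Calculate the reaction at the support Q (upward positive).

R_Q = 53.43 kip

Release the roller at Q. Primary structure: cantilever fixed at P.
Free-end deflection of the primary structure under the applied loading (downward +):
  clockwise couple 80 at a = 2.2: M₀a(2L − a)/(2EI) = 1742/EI
  UDL 12: wL⁴/(8EI) = 21962/EI
  δ_0 = 23704/EI
Tip deflection under a unit load at Q: L³/(3EI) = 443.7/EI.
Compatibility at Q: δ_0 − R_Q·δ_{QQ} = 0, so R_Q = 23704/443.7 = 53.43 kip.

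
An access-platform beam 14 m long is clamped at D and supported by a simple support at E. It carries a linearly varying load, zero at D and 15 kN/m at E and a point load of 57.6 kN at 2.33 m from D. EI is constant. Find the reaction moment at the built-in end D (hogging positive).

Choose R_E as the redundant. The primary structure is the cantilever fixed at D.
Deflection at E on the released cantilever, summing each load's contribution:
  triangular load, peak 15 at the free end: 11w₀L⁴/(120EI) = 52822/EI
  point load 57.6 at a = 2.33: Pa²(3L − a)/(6EI) = 2067/EI
  δ_0 = 54889/EI
Flexibility coefficient — unit upward force at E: δ_{EE} = L³/(3EI) = 914.7/EI.
Compatibility at E: δ_0 − R_E·δ_{EE} = 0, so R_E = 54889/914.7 = 60.01 kN.
Moment equilibrium about D: M_D = Σ(load moments about D) − R_E·L = 1114 − 60.01×14 = 274.1 kN·m.

M_D = 274.1 kN·m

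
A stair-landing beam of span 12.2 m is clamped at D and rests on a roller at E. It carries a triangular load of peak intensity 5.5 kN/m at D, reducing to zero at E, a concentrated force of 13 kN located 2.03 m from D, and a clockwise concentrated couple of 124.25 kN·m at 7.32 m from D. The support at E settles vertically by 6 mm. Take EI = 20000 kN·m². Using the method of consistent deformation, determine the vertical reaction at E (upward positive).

Release the roller at E. Primary structure: cantilever fixed at D.
Primary-structure tip deflection at E by superposition:
  triangular load, peak 5.5 at the fixed end: w₀L⁴/(30EI) = 4061/EI
  point load 13 at a = 2.03: Pa²(3L − a)/(6EI) = 308.7/EI
  clockwise couple 124.25 at a = 7.32: M₀a(2L − a)/(2EI) = 7767/EI
  δ_0 = 12137/EI
Flexibility coefficient — unit upward force at E: δ_{EE} = L³/(3EI) = 605.3/EI.
With EI = 20000 kN·m²: δ_0 = 0.60687 m and δ_{EE} = 0.030264 m/kN.
Compatibility — the beam at E must follow the support down by 0.006 m: δ_0 − R_E·δ_{EE} = 0.006, so R_E = (0.60687 − 0.006)/0.030264 = 19.85 kN.

R_E = 19.85 kN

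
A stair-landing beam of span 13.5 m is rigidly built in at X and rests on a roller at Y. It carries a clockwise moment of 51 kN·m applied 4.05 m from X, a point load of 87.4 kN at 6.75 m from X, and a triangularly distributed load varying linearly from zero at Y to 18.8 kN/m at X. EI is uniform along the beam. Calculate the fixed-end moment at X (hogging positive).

M_X = 461.6 kN·m

Remove the prop at Y; the released (primary) structure is a cantilever built in at X.
Free-end deflection of the primary structure under the applied loading (downward +):
  clockwise couple 51 at a = 4.05: M₀a(2L − a)/(2EI) = 2370/EI
  point load 87.4 at a = 6.75: Pa²(3L − a)/(6EI) = 22400/EI
  triangular load, peak 18.8 at the fixed end: w₀L⁴/(30EI) = 20815/EI
  δ_0 = 45585/EI
Tip deflection under a unit load at Y: L³/(3EI) = 820.1/EI.
Compatibility at Y: δ_0 − R_Y·δ_{YY} = 0, so R_Y = 45585/820.1 = 55.58 kN.
Moment equilibrium about X: M_X = Σ(load moments about X) − R_Y·L = 1212 − 55.58×13.5 = 461.6 kN·m.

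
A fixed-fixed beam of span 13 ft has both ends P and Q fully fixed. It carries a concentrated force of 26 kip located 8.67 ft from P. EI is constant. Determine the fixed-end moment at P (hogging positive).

Release both end moments; the primary structure is a simply-supported span PQ with redundants M_P and M_Q.
End rotations of the released simple span under the applied load (×1/EI):
  at P: point load 26 at a = 8.67: Pab(L + b)/(6LEI) = 216.9/EI
  at Q: point load 26 at a = 8.67: Pab(L + a)/(6LEI) = 271.2/EI
  θ_P0 = 216.9/EI,  θ_Q0 = 271.2/EI
Flexibility coefficients: a unit moment at one end gives L/(3EI) there and L/(6EI) at the far end, so f₁₁ = f₂₂ = 4.333/EI and f₁₂ = f₂₁ = 2.167/EI.
Compatibility — zero rotation at each built-in end:
  4.333 M_P + 2.167 M_Q = 216.9
  2.167 M_P + 4.333 M_Q = 271.2
Solving the pair gives M_P = 25.01 kip·ft and M_Q = 50.07 kip·ft (hogging).

M_P = 25.01 kip·ft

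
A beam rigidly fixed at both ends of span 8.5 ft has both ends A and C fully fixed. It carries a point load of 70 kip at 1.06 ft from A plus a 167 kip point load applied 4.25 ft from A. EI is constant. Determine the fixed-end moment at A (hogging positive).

M_A = 234.3 kip·ft

Release both end moments; the primary structure is a simply-supported span AC with redundants M_A and M_C.
End rotations of the released simple span under the applied load (×1/EI):
  at A: point load 70 at a = 1.06: Pab(L + b)/(6LEI) = 172.5/EI
  at C: point load 70 at a = 1.06: Pab(L + a)/(6LEI) = 103.5/EI
  at A: point load 167 at a = 4.25: Pab(L + b)/(6LEI) = 754.1/EI
  at C: point load 167 at a = 4.25: Pab(L + a)/(6LEI) = 754.1/EI
  θ_A0 = 926.7/EI,  θ_C0 = 857.6/EI
Flexibility coefficients: a unit moment at one end gives L/(3EI) there and L/(6EI) at the far end, so f₁₁ = f₂₂ = 2.833/EI and f₁₂ = f₂₁ = 1.417/EI.
Compatibility — zero rotation at each built-in end:
  2.833 M_A + 1.417 M_C = 926.7
  1.417 M_A + 2.833 M_C = 857.6
Solving the pair gives M_A = 234.3 kip·ft and M_C = 185.5 kip·ft (hogging).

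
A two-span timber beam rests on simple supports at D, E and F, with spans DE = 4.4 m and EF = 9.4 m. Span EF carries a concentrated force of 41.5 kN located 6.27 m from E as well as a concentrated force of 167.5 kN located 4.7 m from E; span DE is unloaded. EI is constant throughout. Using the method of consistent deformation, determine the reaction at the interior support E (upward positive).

R_E = 177.8 kN

Insert a hinge at E; M_E is the redundant, and each span becomes simply supported.
Discontinuity in slope at E on the released structure — sum the simple-span end rotations:
  span EF: point load 41.5 at a = 6.27: Pab(L + b)/(6LEI) = 180.9/EI
  span EF: point load 167.5 at a = 4.7: Pab(L + b)/(6LEI) = 925/EI
  relative rotation θ_0 = (0 + 1106)/EI = 1106/EI
A unit hogging moment at E produces rotation L₁/(3EI) + L₂/(3EI) = 4.6/EI.
Compatibility: M_E·(L₁+L₂)/(3EI) = θ_0, giving M_E = 240.4 kN·m (hogging).
Span DE, ΣM about D with M_E applied at E: R_E^{DE}·4.4 = 0 + 240.4, so R_E^{DE} = 54.64 kN and R_D = 0 − 54.64 = -54.64 kN.
Span EF, ΣM about F: R_E^{EF}·9.4 = 917.1 + 240.4, so R_E^{EF} = 123.1 kN and R_F = 209 − 123.1 = 85.85 kN.
R_E = 54.64 + 123.1 = 177.8 kN.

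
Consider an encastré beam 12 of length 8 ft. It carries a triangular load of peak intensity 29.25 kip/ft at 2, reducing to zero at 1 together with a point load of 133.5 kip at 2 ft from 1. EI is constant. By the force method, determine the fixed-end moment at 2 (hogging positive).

M_2 = 143.7 kip·ft

Take the two fixed-end moments M_1, M_2 as redundants; the released structure is the simple span 12.
Simple-span end rotations at 1 and 2 under the given loads:
  at 1: triangular load, peak 29.25: 7w₀L³/(360EI) = 291.2/EI
  at 2: triangular load, peak 29.25: w₀L³/(45EI) = 332.8/EI
  at 1: point load 133.5 at a = 2: Pab(L + b)/(6LEI) = 467.2/EI
  at 2: point load 133.5 at a = 2: Pab(L + a)/(6LEI) = 333.8/EI
  θ_10 = 758.5/EI,  θ_20 = 666.5/EI
Flexibility coefficients: a unit moment at one end gives L/(3EI) there and L/(6EI) at the far end, so f₁₁ = f₂₂ = 2.667/EI and f₁₂ = f₂₁ = 1.333/EI.
Compatibility — zero rotation at each built-in end:
  2.667 M_1 + 1.333 M_2 = 758.5
  1.333 M_1 + 2.667 M_2 = 666.5
Solving the pair gives M_1 = 212.6 kip·ft and M_2 = 143.7 kip·ft (hogging).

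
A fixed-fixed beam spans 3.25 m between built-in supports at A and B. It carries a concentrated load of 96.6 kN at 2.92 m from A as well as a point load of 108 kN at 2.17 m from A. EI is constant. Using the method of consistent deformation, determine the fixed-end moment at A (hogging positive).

M_A = 28.79 kN·m

Take the two fixed-end moments M_A, M_B as redundants; the released structure is the simple span AB.
Simple-span end rotations at A and B under the given loads:
  at A: point load 96.6 at a = 2.92: Pab(L + b)/(6LEI) = 17.09/EI
  at B: point load 96.6 at a = 2.92: Pab(L + a)/(6LEI) = 29.45/EI
  at A: point load 108 at a = 2.17: Pab(L + b)/(6LEI) = 56.2/EI
  at B: point load 108 at a = 2.17: Pab(L + a)/(6LEI) = 70.35/EI
  θ_A0 = 73.29/EI,  θ_B0 = 99.8/EI
Flexibility coefficients: a unit moment at one end gives L/(3EI) there and L/(6EI) at the far end, so f₁₁ = f₂₂ = 1.083/EI and f₁₂ = f₂₁ = 0.5417/EI.
Compatibility — zero rotation at each built-in end:
  1.083 M_A + 0.5417 M_B = 73.29
  0.5417 M_A + 1.083 M_B = 99.8
Solving the pair gives M_A = 28.79 kN·m and M_B = 77.73 kN·m (hogging).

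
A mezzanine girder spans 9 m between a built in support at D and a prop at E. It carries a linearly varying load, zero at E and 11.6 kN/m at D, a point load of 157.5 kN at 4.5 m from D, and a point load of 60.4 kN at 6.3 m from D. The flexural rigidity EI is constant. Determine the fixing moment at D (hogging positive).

Release the roller at E. Primary structure: cantilever fixed at D.
Free-end deflection of the primary structure under the applied loading (downward +):
  triangular load, peak 11.6 at the fixed end: w₀L⁴/(30EI) = 2537/EI
  point load 157.5 at a = 4.5: Pa²(3L − a)/(6EI) = 11960/EI
  point load 60.4 at a = 6.3: Pa²(3L − a)/(6EI) = 8271/EI
  δ_0 = 22768/EI
Flexibility coefficient — unit upward force at E: δ_{EE} = L³/(3EI) = 243/EI.
Compatibility at E: δ_0 − R_E·δ_{EE} = 0, so R_E = 22768/243 = 93.69 kN.
Moment equilibrium about D: M_D = Σ(load moments about D) − R_E·L = 1246 − 93.69×9 = 402.6 kN·m.

M_D = 402.6 kN·m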